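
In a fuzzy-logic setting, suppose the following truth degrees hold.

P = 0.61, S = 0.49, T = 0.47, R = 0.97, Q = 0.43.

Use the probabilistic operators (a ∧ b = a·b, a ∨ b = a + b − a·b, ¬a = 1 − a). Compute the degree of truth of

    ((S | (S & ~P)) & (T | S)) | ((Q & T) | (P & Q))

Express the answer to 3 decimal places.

~P = 1 − 0.6100 = 0.3900
S & ~P = a·b on (0.4900, 0.3900) = 0.1911
S | (S & ~P) = a + b − a·b on (0.4900, 0.1911) = 0.5875
T | S = a + b − a·b on (0.4700, 0.4900) = 0.7297
(S | (S & ~P)) & (T | S) = a·b on (0.5875, 0.7297) = 0.4287
Q & T = a·b on (0.4300, 0.4700) = 0.2021
P & Q = a·b on (0.6100, 0.4300) = 0.2623
(Q & T) | (P & Q) = a + b − a·b on (0.2021, 0.2623) = 0.4114
((S | (S & ~P)) & (T | S)) | ((Q & T) | (P & Q)) = a + b − a·b on (0.4287, 0.4114) = 0.6637

0.664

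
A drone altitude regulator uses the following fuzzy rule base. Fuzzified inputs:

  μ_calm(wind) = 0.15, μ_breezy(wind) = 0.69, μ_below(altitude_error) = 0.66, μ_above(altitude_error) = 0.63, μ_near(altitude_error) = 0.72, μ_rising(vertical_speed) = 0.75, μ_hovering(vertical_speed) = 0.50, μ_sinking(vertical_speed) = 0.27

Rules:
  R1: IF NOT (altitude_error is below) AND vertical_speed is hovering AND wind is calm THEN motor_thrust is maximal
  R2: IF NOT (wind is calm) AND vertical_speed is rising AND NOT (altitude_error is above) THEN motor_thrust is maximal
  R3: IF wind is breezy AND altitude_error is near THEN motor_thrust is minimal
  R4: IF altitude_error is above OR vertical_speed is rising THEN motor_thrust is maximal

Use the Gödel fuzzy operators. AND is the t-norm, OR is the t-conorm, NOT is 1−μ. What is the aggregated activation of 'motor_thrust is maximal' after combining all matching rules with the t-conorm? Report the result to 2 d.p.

R1: ¬below=1−0.66=0.34, hovering=0.50, calm=0.15; AND[min(a, b)] → w = 0.15
R2: ¬calm=1−0.15=0.85, rising=0.75, ¬above=1−0.63=0.37; AND[min(a, b)] → w = 0.37
R3: breezy=0.69, near=0.72; AND[min(a, b)] → w = 0.69
R4: above=0.63, rising=0.75; OR[max(a, b)] → w = 0.75
Rules with consequent 'maximal': {R1, R2, R4} → strengths 0.15, 0.37, 0.75
Aggregate via t-conorm [max(a, b)]: 0.75

0.75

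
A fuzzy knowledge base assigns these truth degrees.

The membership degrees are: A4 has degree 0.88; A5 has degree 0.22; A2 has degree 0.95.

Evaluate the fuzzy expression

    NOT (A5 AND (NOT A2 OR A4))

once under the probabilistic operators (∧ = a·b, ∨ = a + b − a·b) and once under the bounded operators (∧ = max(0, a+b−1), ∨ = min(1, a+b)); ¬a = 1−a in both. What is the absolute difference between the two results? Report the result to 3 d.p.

0.045

Under probabilistic:
  NOT A2 = 1 − 0.9500 = 0.0500
  NOT A2 OR A4 = a + b − a·b on (0.0500, 0.8800) = 0.8860
  A5 AND (NOT A2 OR A4) = a·b on (0.2200, 0.8860) = 0.1949
  NOT (A5 AND (NOT A2 OR A4)) = 1 − 0.1949 = 0.8051
  → value = 0.8051
Under bounded:
  NOT A2 = 1 − 0.95 = 0.05
  NOT A2 OR A4 = min(1, a+b) on (0.05, 0.88) = 0.93
  A5 AND (NOT A2 OR A4) = max(0, a+b−1) on (0.22, 0.93) = 0.15
  NOT (A5 AND (NOT A2 OR A4)) = 1 − 0.15 = 0.85
  → value = 0.8500
|0.8051 − 0.8500| = 0.045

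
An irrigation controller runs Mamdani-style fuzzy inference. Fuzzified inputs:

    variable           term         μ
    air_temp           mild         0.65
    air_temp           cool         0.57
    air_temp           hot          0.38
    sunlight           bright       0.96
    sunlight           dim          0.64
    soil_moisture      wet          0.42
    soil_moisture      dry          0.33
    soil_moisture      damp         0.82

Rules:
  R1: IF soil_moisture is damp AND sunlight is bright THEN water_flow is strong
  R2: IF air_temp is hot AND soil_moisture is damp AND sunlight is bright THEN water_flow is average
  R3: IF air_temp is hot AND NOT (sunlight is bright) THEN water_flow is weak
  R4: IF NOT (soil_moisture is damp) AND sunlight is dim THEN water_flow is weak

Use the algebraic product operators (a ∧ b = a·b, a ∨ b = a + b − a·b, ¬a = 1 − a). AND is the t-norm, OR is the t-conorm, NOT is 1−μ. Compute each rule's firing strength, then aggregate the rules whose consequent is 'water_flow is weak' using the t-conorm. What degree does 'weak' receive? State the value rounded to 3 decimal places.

0.129

R1: damp=0.82, bright=0.96; AND[a·b] → w = 0.7872
R2: hot=0.38, damp=0.82, bright=0.96; AND[a·b] → w = 0.2991
R3: hot=0.38, ¬bright=1−0.96=0.04; AND[a·b] → w = 0.0152
R4: ¬damp=1−0.82=0.18, dim=0.64; AND[a·b] → w = 0.1152
Rules with consequent 'weak': {R3, R4} → strengths 0.0152, 0.1152
Aggregate via t-conorm [a + b − a·b]: 0.1286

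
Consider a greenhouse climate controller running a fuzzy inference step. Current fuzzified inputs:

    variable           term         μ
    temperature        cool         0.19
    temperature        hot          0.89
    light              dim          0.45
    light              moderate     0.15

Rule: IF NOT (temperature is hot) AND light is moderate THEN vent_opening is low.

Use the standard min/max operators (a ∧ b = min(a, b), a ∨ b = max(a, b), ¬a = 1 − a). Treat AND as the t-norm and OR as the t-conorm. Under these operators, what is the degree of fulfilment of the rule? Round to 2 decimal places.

firing strength: ¬hot=1−0.89=0.11, moderate=0.15; AND[min(a, b)] → w = 0.11

0.11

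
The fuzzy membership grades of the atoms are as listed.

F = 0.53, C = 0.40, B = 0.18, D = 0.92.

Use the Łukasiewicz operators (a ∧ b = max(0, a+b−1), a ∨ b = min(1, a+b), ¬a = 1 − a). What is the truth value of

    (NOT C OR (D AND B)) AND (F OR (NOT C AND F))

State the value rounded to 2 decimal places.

0.36

NOT C = 1 − 0.40 = 0.60
D AND B = max(0, a+b−1) on (0.92, 0.18) = 0.10
NOT C OR (D AND B) = min(1, a+b) on (0.60, 0.10) = 0.70
NOT C = 1 − 0.40 = 0.60
NOT C AND F = max(0, a+b−1) on (0.60, 0.53) = 0.13
F OR (NOT C AND F) = min(1, a+b) on (0.53, 0.13) = 0.66
(NOT C OR (D AND B)) AND (F OR (NOT C AND F)) = max(0, a+b−1) on (0.70, 0.66) = 0.36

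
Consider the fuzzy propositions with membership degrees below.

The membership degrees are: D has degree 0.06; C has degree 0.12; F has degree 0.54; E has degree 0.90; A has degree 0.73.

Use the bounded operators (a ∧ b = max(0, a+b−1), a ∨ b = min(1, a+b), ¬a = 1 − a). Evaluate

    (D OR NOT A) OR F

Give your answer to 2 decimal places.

0.87

NOT A = 1 − 0.73 = 0.27
D OR NOT A = min(1, a+b) on (0.06, 0.27) = 0.33
(D OR NOT A) OR F = min(1, a+b) on (0.33, 0.54) = 0.87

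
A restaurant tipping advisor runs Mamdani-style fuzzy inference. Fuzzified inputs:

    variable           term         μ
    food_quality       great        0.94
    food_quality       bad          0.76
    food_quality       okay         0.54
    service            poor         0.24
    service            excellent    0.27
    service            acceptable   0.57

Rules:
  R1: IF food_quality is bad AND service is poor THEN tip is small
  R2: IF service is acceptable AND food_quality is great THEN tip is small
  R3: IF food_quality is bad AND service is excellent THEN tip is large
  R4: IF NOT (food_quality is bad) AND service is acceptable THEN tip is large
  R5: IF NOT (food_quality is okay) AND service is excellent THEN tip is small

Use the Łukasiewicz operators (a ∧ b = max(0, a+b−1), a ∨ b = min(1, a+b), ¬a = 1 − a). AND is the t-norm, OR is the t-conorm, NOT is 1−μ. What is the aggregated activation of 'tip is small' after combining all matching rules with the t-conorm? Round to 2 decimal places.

R1: bad=0.76, poor=0.24; AND[max(0, a+b−1)] → w = 0.00
R2: acceptable=0.57, great=0.94; AND[max(0, a+b−1)] → w = 0.51
R3: bad=0.76, excellent=0.27; AND[max(0, a+b−1)] → w = 0.03
R4: ¬bad=1−0.76=0.24, acceptable=0.57; AND[max(0, a+b−1)] → w = 0.00
R5: ¬okay=1−0.54=0.46, excellent=0.27; AND[max(0, a+b−1)] → w = 0.00
Rules with consequent 'small': {R1, R2, R5} → strengths 0.00, 0.51, 0.00
Aggregate via t-conorm [min(1, a+b)]: 0.51

0.51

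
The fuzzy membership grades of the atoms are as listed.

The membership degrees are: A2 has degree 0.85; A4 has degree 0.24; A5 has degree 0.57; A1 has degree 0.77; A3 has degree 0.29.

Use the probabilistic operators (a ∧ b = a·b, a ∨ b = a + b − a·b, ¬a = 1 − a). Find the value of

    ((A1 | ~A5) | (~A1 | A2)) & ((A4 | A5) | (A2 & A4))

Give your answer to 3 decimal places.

~A5 = 1 − 0.5700 = 0.4300
A1 | ~A5 = a + b − a·b on (0.7700, 0.4300) = 0.8689
~A1 = 1 − 0.7700 = 0.2300
~A1 | A2 = a + b − a·b on (0.2300, 0.8500) = 0.8845
(A1 | ~A5) | (~A1 | A2) = a + b − a·b on (0.8689, 0.8845) = 0.9849
A4 | A5 = a + b − a·b on (0.2400, 0.5700) = 0.6732
A2 & A4 = a·b on (0.8500, 0.2400) = 0.2040
(A4 | A5) | (A2 & A4) = a + b − a·b on (0.6732, 0.2040) = 0.7399
((A1 | ~A5) | (~A1 | A2)) & ((A4 | A5) | (A2 & A4)) = a·b on (0.9849, 0.7399) = 0.7287

0.729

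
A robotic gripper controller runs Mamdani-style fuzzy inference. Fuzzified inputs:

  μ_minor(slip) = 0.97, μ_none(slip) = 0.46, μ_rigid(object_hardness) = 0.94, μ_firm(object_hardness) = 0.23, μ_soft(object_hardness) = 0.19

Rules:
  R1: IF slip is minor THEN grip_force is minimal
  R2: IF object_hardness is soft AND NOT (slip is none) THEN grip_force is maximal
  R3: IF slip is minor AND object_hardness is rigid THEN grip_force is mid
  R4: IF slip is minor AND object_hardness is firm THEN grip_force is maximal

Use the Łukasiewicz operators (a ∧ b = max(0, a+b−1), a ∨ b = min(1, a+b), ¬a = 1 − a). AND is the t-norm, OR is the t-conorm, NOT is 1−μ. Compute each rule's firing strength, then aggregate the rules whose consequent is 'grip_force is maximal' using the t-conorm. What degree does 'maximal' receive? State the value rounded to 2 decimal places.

0.20

R1: minor=0.97 → w = 0.97
R2: soft=0.19, ¬none=1−0.46=0.54; AND[max(0, a+b−1)] → w = 0.00
R3: minor=0.97, rigid=0.94; AND[max(0, a+b−1)] → w = 0.91
R4: minor=0.97, firm=0.23; AND[max(0, a+b−1)] → w = 0.20
Rules with consequent 'maximal': {R2, R4} → strengths 0.00, 0.20
Aggregate via t-conorm [min(1, a+b)]: 0.20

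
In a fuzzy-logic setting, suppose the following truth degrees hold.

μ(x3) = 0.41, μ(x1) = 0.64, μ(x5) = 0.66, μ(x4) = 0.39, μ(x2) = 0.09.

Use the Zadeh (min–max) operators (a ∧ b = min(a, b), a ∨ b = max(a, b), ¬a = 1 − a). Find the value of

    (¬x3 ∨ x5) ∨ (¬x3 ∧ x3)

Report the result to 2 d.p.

¬x3 = 1 − 0.41 = 0.59
¬x3 ∨ x5 = max(a, b) on (0.59, 0.66) = 0.66
¬x3 = 1 − 0.41 = 0.59
¬x3 ∧ x3 = min(a, b) on (0.59, 0.41) = 0.41
(¬x3 ∨ x5) ∨ (¬x3 ∧ x3) = max(a, b) on (0.66, 0.41) = 0.66

0.66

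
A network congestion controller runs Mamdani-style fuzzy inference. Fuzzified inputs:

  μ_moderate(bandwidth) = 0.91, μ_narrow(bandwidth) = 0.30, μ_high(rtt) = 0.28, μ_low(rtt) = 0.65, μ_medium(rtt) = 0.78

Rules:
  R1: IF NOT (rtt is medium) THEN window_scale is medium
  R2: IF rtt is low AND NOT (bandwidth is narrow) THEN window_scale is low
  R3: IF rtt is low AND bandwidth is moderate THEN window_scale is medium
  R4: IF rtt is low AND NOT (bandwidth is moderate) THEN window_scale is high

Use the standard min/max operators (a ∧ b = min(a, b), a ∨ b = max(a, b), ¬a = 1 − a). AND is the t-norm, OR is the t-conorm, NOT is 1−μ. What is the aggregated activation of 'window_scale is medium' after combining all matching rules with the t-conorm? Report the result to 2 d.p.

0.65

R1: ¬medium=1−0.78=0.22 → w = 0.22
R2: low=0.65, ¬narrow=1−0.30=0.70; AND[min(a, b)] → w = 0.65
R3: low=0.65, moderate=0.91; AND[min(a, b)] → w = 0.65
R4: low=0.65, ¬moderate=1−0.91=0.09; AND[min(a, b)] → w = 0.09
Rules with consequent 'medium': {R1, R3} → strengths 0.22, 0.65
Aggregate via t-conorm [max(a, b)]: 0.65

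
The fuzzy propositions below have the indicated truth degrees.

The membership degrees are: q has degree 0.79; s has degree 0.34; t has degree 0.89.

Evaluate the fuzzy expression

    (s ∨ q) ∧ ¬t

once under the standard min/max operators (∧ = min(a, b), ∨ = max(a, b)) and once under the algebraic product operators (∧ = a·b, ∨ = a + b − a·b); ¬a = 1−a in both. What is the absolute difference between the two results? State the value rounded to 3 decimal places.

Under standard min/max:
  s ∨ q = max(a, b) on (0.34, 0.79) = 0.79
  ¬t = 1 − 0.89 = 0.11
  (s ∨ q) ∧ ¬t = min(a, b) on (0.79, 0.11) = 0.11
  → value = 0.1100
Under algebraic product:
  s ∨ q = a + b − a·b on (0.3400, 0.7900) = 0.8614
  ¬t = 1 − 0.8900 = 0.1100
  (s ∨ q) ∧ ¬t = a·b on (0.8614, 0.1100) = 0.0948
  → value = 0.0948
|0.1100 − 0.0948| = 0.015

0.015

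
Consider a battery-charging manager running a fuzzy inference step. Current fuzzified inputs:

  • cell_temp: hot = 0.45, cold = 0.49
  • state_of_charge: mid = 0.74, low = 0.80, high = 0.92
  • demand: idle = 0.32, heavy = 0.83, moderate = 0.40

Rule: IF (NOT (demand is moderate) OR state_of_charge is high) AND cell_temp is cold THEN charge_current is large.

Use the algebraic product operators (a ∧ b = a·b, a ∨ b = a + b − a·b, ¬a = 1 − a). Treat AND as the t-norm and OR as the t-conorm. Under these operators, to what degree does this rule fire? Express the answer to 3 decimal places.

0.474

firing strength: (¬moderate=1−0.40=0.60 OR high=0.92) = 0.9680; AND[a·b] with cold=0.49 → w = 0.4743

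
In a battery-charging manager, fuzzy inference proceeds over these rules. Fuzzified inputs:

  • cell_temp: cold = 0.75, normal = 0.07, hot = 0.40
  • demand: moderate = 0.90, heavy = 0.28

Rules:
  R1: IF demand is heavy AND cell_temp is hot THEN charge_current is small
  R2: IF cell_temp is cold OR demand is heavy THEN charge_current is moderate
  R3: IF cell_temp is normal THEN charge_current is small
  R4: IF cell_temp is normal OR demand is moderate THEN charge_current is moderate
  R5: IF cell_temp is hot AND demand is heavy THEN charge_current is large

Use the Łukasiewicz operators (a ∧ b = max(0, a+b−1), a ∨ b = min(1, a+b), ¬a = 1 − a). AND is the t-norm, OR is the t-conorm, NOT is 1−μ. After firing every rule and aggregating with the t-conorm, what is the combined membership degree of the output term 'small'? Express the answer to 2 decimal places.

0.07

R1: heavy=0.28, hot=0.40; AND[max(0, a+b−1)] → w = 0.00
R2: cold=0.75, heavy=0.28; OR[min(1, a+b)] → w = 1.00
R3: normal=0.07 → w = 0.07
R4: normal=0.07, moderate=0.90; OR[min(1, a+b)] → w = 0.97
R5: hot=0.40, heavy=0.28; AND[max(0, a+b−1)] → w = 0.00
Rules with consequent 'small': {R1, R3} → strengths 0.00, 0.07
Aggregate via t-conorm [min(1, a+b)]: 0.07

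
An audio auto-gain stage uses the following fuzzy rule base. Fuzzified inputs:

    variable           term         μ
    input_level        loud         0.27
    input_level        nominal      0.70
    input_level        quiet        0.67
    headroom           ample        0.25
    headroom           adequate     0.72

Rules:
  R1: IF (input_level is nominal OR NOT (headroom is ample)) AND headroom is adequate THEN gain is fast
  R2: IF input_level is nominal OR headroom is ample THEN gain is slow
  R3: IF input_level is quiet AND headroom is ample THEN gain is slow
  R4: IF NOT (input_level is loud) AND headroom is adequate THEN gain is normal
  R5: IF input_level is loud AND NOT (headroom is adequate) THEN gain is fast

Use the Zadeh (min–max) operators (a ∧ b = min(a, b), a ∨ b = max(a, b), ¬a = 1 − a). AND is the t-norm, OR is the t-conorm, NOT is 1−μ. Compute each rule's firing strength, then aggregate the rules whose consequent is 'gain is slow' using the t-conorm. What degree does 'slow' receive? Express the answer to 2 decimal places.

0.70

R1: (nominal=0.70 OR ¬ample=1−0.25=0.75) = 0.75; AND[min(a, b)] with adequate=0.72 → w = 0.72
R2: nominal=0.70, ample=0.25; OR[max(a, b)] → w = 0.70
R3: quiet=0.67, ample=0.25; AND[min(a, b)] → w = 0.25
R4: ¬loud=1−0.27=0.73, adequate=0.72; AND[min(a, b)] → w = 0.72
R5: loud=0.27, ¬adequate=1−0.72=0.28; AND[min(a, b)] → w = 0.27
Rules with consequent 'slow': {R2, R3} → strengths 0.70, 0.25
Aggregate via t-conorm [max(a, b)]: 0.70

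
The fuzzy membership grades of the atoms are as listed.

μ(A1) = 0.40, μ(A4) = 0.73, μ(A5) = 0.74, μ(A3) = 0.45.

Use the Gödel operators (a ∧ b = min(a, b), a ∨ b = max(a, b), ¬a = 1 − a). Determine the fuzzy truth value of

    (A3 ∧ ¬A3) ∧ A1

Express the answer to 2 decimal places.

0.40

¬A3 = 1 − 0.45 = 0.55
A3 ∧ ¬A3 = min(a, b) on (0.45, 0.55) = 0.45
(A3 ∧ ¬A3) ∧ A1 = min(a, b) on (0.45, 0.40) = 0.40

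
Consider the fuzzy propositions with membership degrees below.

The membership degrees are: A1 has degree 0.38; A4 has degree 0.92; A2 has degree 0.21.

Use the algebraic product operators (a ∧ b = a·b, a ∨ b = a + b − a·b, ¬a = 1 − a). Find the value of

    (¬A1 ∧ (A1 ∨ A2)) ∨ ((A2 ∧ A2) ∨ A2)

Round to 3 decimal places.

0.484

¬A1 = 1 − 0.3800 = 0.6200
A1 ∨ A2 = a + b − a·b on (0.3800, 0.2100) = 0.5102
¬A1 ∧ (A1 ∨ A2) = a·b on (0.6200, 0.5102) = 0.3163
A2 ∧ A2 = a·b on (0.2100, 0.2100) = 0.0441
(A2 ∧ A2) ∨ A2 = a + b − a·b on (0.0441, 0.2100) = 0.2448
(¬A1 ∧ (A1 ∨ A2)) ∨ ((A2 ∧ A2) ∨ A2) = a + b − a·b on (0.3163, 0.2448) = 0.4837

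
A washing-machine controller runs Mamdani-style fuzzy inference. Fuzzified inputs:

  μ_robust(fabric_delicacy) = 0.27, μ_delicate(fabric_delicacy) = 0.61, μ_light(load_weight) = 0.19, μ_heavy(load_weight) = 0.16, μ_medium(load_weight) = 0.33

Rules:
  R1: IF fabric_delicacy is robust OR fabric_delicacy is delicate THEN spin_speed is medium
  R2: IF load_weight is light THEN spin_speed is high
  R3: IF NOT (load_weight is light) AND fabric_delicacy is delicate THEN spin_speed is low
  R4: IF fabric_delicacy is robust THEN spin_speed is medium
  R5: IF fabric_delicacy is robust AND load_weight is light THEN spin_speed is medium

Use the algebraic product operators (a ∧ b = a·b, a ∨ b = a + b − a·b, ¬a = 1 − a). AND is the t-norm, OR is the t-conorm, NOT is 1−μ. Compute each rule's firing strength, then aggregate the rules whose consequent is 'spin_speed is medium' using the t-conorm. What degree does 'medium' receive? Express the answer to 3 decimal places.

0.803

R1: robust=0.27, delicate=0.61; OR[a + b − a·b] → w = 0.7153
R2: light=0.19 → w = 0.1900
R3: ¬light=1−0.19=0.81, delicate=0.61; AND[a·b] → w = 0.4941
R4: robust=0.27 → w = 0.2700
R5: robust=0.27, light=0.19; AND[a·b] → w = 0.0513
Rules with consequent 'medium': {R1, R4, R5} → strengths 0.7153, 0.2700, 0.0513
Aggregate via t-conorm [a + b − a·b]: 0.8028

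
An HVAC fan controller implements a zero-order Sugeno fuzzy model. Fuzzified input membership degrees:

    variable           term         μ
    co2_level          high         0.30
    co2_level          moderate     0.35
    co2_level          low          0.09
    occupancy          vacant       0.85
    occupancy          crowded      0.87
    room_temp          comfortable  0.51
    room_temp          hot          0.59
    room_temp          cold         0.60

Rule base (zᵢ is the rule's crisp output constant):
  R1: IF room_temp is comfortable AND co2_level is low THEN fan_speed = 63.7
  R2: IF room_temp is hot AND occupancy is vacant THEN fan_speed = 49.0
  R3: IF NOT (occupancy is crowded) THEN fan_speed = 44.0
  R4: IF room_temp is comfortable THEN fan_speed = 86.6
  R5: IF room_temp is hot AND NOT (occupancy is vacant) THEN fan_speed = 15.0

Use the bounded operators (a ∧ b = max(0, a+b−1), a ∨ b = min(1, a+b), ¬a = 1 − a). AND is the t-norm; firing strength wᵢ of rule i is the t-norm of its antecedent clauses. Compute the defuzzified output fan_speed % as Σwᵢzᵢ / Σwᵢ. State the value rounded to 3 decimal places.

R1 (z=63.7): comfortable=0.51, low=0.09; AND[max(0, a+b−1)] → w = 0.00
R2 (z=49.0): hot=0.59, vacant=0.85; AND[max(0, a+b−1)] → w = 0.44
R3 (z=44.0): ¬crowded=1−0.87=0.13 → w = 0.13
R4 (z=86.6): comfortable=0.51 → w = 0.51
R5 (z=15.0): hot=0.59, ¬vacant=1−0.85=0.15; AND[max(0, a+b−1)] → w = 0.00
Weighted average = (0.00·63.7 + 0.44·49.0 + 0.13·44.0 + 0.51·86.6 + 0.00·15.0) / (0.00 + 0.44 + 0.13 + 0.51 + 0.00)
  = 71.4460 / 1.0800 = 66.154

66.154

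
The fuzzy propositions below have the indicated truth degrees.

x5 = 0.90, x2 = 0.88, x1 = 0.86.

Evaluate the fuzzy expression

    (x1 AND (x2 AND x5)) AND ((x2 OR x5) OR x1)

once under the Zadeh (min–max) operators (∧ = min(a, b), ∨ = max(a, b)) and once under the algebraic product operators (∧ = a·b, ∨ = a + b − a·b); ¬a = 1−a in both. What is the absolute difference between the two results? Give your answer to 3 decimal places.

Under Zadeh (min–max):
  x2 AND x5 = min(a, b) on (0.88, 0.90) = 0.88
  x1 AND (x2 AND x5) = min(a, b) on (0.86, 0.88) = 0.86
  x2 OR x5 = max(a, b) on (0.88, 0.90) = 0.90
  (x2 OR x5) OR x1 = max(a, b) on (0.90, 0.86) = 0.90
  (x1 AND (x2 AND x5)) AND ((x2 OR x5) OR x1) = min(a, b) on (0.86, 0.90) = 0.86
  → value = 0.8600
Under algebraic product:
  x2 AND x5 = a·b on (0.8800, 0.9000) = 0.7920
  x1 AND (x2 AND x5) = a·b on (0.8600, 0.7920) = 0.6811
  x2 OR x5 = a + b − a·b on (0.8800, 0.9000) = 0.9880
  (x2 OR x5) OR x1 = a + b − a·b on (0.9880, 0.8600) = 0.9983
  (x1 AND (x2 AND x5)) AND ((x2 OR x5) OR x1) = a·b on (0.6811, 0.9983) = 0.6800
  → value = 0.6800
|0.8600 − 0.6800| = 0.180

0.180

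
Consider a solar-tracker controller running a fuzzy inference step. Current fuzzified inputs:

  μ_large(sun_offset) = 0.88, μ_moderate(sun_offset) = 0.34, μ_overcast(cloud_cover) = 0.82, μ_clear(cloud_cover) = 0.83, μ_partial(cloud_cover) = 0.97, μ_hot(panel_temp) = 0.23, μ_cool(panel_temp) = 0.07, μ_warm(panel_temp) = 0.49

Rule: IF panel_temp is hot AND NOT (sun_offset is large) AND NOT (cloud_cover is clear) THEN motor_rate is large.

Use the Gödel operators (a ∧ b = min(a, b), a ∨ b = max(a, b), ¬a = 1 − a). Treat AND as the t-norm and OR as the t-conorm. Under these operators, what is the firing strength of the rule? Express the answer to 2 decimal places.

firing strength: hot=0.23, ¬large=1−0.88=0.12, ¬clear=1−0.83=0.17; AND[min(a, b)] → w = 0.12

0.12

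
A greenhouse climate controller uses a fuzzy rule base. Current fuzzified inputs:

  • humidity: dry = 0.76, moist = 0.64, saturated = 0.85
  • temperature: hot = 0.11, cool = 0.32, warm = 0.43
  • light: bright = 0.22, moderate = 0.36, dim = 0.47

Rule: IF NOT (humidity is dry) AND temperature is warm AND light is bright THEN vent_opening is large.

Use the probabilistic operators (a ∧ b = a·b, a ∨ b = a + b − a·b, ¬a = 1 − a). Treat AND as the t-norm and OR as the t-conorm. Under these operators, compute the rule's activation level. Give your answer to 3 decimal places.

firing strength: ¬dry=1−0.76=0.24, warm=0.43, bright=0.22; AND[a·b] → w = 0.0227

0.023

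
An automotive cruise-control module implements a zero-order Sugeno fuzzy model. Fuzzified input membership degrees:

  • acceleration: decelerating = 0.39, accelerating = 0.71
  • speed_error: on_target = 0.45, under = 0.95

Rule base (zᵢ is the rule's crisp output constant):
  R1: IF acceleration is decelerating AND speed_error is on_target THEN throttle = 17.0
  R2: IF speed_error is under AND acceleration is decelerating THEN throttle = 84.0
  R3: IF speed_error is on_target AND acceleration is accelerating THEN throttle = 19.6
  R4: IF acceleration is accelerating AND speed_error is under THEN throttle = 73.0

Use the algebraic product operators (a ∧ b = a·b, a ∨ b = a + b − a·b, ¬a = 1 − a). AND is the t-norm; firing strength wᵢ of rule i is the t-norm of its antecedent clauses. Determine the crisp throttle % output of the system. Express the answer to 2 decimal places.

58.19

R1 (z=17.0): decelerating=0.39, on_target=0.45; AND[a·b] → w = 0.1755
R2 (z=84.0): under=0.95, decelerating=0.39; AND[a·b] → w = 0.3705
R3 (z=19.6): on_target=0.45, accelerating=0.71; AND[a·b] → w = 0.3195
R4 (z=73.0): accelerating=0.71, under=0.95; AND[a·b] → w = 0.6745
Weighted average = (0.1755·17.0 + 0.3705·84.0 + 0.3195·19.6 + 0.6745·73.0) / (0.1755 + 0.3705 + 0.3195 + 0.6745)
  = 89.6062 / 1.5400 = 58.19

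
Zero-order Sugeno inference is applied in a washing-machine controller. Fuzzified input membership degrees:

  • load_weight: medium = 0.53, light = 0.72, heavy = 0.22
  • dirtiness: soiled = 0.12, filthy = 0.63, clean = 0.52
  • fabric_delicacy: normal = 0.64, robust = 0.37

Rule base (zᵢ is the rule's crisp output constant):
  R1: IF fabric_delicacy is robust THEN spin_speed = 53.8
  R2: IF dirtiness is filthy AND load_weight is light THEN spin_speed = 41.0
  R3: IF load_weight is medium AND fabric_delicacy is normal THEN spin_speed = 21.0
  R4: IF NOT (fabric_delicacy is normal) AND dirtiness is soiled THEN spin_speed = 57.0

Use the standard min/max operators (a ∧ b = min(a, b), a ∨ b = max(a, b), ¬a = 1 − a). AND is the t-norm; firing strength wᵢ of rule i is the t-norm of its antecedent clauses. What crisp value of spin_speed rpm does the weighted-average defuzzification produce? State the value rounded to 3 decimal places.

R1 (z=53.8): robust=0.37 → w = 0.37
R2 (z=41.0): filthy=0.63, light=0.72; AND[min(a, b)] → w = 0.63
R3 (z=21.0): medium=0.53, normal=0.64; AND[min(a, b)] → w = 0.53
R4 (z=57.0): ¬normal=1−0.64=0.36, soiled=0.12; AND[min(a, b)] → w = 0.12
Weighted average = (0.37·53.8 + 0.63·41.0 + 0.53·21.0 + 0.12·57.0) / (0.37 + 0.63 + 0.53 + 0.12)
  = 63.7060 / 1.6500 = 38.610

38.610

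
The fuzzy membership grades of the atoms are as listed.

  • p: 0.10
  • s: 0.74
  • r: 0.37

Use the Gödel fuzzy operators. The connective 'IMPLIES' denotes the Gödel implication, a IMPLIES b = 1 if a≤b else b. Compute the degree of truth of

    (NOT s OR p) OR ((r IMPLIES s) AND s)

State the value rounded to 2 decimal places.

NOT s = 1 − 0.74 = 0.26
NOT s OR p = max(a, b) on (0.26, 0.10) = 0.26
r IMPLIES s  [Gödel: 1 if a≤b else b] with a=0.37, b=0.74 → 1.00
(r IMPLIES s) AND s = min(a, b) on (1.00, 0.74) = 0.74
(NOT s OR p) OR ((r IMPLIES s) AND s) = max(a, b) on (0.26, 0.74) = 0.74

0.74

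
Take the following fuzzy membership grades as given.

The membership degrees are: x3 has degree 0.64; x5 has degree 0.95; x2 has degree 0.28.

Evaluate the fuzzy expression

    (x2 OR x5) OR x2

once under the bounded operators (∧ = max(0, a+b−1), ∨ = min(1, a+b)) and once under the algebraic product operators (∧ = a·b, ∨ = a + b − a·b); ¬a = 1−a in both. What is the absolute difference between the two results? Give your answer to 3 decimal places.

0.026

Under bounded:
  x2 OR x5 = min(1, a+b) on (0.28, 0.95) = 1.00
  (x2 OR x5) OR x2 = min(1, a+b) on (1.00, 0.28) = 1.00
  → value = 1.0000
Under algebraic product:
  x2 OR x5 = a + b − a·b on (0.2800, 0.9500) = 0.9640
  (x2 OR x5) OR x2 = a + b − a·b on (0.9640, 0.2800) = 0.9741
  → value = 0.9741
|1.0000 − 0.9741| = 0.026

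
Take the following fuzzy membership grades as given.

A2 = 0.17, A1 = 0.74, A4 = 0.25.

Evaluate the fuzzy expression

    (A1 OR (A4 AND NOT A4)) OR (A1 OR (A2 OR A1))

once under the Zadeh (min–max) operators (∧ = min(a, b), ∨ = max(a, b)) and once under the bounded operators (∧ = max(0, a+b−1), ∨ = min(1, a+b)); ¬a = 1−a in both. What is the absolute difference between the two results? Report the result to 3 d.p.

Under Zadeh (min–max):
  NOT A4 = 1 − 0.25 = 0.75
  A4 AND NOT A4 = min(a, b) on (0.25, 0.75) = 0.25
  A1 OR (A4 AND NOT A4) = max(a, b) on (0.74, 0.25) = 0.74
  A2 OR A1 = max(a, b) on (0.17, 0.74) = 0.74
  A1 OR (A2 OR A1) = max(a, b) on (0.74, 0.74) = 0.74
  (A1 OR (A4 AND NOT A4)) OR (A1 OR (A2 OR A1)) = max(a, b) on (0.74, 0.74) = 0.74
  → value = 0.7400
Under bounded:
  NOT A4 = 1 − 0.25 = 0.75
  A4 AND NOT A4 = max(0, a+b−1) on (0.25, 0.75) = 0.00
  A1 OR (A4 AND NOT A4) = min(1, a+b) on (0.74, 0.00) = 0.74
  A2 OR A1 = min(1, a+b) on (0.17, 0.74) = 0.91
  A1 OR (A2 OR A1) = min(1, a+b) on (0.74, 0.91) = 1.00
  (A1 OR (A4 AND NOT A4)) OR (A1 OR (A2 OR A1)) = min(1, a+b) on (0.74, 1.00) = 1.00
  → value = 1.0000
|0.7400 − 1.0000| = 0.260

0.260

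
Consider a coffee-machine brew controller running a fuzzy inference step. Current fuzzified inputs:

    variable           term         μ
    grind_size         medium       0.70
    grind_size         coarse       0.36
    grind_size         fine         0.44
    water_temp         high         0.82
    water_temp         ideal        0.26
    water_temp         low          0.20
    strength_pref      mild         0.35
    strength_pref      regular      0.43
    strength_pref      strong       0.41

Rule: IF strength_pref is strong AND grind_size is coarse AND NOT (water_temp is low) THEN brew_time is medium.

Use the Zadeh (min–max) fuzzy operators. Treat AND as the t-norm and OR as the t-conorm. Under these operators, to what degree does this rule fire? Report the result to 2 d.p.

firing strength: strong=0.41, coarse=0.36, ¬low=1−0.20=0.80; AND[min(a, b)] → w = 0.36

0.36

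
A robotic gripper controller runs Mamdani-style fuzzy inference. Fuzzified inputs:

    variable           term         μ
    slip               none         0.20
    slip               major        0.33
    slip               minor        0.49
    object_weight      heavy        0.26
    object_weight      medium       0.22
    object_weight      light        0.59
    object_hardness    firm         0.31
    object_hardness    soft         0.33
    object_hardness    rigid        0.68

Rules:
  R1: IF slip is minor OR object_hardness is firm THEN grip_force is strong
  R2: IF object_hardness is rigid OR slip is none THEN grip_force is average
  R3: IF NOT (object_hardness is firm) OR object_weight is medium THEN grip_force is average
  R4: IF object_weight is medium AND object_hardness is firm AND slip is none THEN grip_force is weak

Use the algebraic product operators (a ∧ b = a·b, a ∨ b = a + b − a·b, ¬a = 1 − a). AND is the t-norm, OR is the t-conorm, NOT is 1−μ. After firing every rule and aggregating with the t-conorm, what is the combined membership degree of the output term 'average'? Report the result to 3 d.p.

R1: minor=0.49, firm=0.31; OR[a + b − a·b] → w = 0.6481
R2: rigid=0.68, none=0.20; OR[a + b − a·b] → w = 0.7440
R3: ¬firm=1−0.31=0.69, medium=0.22; OR[a + b − a·b] → w = 0.7582
R4: medium=0.22, firm=0.31, none=0.20; AND[a·b] → w = 0.0136
Rules with consequent 'average': {R2, R3} → strengths 0.7440, 0.7582
Aggregate via t-conorm [a + b − a·b]: 0.9381

0.938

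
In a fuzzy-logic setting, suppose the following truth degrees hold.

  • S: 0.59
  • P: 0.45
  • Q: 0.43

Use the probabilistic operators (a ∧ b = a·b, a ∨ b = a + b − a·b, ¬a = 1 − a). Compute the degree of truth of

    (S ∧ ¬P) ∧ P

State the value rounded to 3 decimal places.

0.146

¬P = 1 − 0.4500 = 0.5500
S ∧ ¬P = a·b on (0.5900, 0.5500) = 0.3245
(S ∧ ¬P) ∧ P = a·b on (0.3245, 0.4500) = 0.1460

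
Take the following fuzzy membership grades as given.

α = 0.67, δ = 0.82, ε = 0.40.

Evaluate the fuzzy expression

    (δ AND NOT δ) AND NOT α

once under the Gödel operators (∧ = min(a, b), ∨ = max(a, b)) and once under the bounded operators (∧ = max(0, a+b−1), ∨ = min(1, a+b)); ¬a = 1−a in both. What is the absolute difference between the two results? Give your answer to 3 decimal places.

Under Gödel:
  NOT δ = 1 − 0.82 = 0.18
  δ AND NOT δ = min(a, b) on (0.82, 0.18) = 0.18
  NOT α = 1 − 0.67 = 0.33
  (δ AND NOT δ) AND NOT α = min(a, b) on (0.18, 0.33) = 0.18
  → value = 0.1800
Under bounded:
  NOT δ = 1 − 0.82 = 0.18
  δ AND NOT δ = max(0, a+b−1) on (0.82, 0.18) = 0.00
  NOT α = 1 − 0.67 = 0.33
  (δ AND NOT δ) AND NOT α = max(0, a+b−1) on (0.00, 0.33) = 0.00
  → value = 0.0000
|0.1800 − 0.0000| = 0.180

0.180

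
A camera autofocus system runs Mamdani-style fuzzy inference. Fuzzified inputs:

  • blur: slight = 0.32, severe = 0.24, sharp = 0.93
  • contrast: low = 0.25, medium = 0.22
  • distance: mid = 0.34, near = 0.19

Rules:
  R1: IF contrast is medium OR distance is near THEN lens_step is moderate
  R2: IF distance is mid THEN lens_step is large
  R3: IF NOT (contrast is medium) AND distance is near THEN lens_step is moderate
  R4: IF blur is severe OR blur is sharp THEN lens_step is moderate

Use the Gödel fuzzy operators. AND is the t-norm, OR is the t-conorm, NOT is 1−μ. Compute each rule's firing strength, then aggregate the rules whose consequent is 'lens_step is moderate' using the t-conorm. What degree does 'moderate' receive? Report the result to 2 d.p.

R1: medium=0.22, near=0.19; OR[max(a, b)] → w = 0.22
R2: mid=0.34 → w = 0.34
R3: ¬medium=1−0.22=0.78, near=0.19; AND[min(a, b)] → w = 0.19
R4: severe=0.24, sharp=0.93; OR[max(a, b)] → w = 0.93
Rules with consequent 'moderate': {R1, R3, R4} → strengths 0.22, 0.19, 0.93
Aggregate via t-conorm [max(a, b)]: 0.93

0.93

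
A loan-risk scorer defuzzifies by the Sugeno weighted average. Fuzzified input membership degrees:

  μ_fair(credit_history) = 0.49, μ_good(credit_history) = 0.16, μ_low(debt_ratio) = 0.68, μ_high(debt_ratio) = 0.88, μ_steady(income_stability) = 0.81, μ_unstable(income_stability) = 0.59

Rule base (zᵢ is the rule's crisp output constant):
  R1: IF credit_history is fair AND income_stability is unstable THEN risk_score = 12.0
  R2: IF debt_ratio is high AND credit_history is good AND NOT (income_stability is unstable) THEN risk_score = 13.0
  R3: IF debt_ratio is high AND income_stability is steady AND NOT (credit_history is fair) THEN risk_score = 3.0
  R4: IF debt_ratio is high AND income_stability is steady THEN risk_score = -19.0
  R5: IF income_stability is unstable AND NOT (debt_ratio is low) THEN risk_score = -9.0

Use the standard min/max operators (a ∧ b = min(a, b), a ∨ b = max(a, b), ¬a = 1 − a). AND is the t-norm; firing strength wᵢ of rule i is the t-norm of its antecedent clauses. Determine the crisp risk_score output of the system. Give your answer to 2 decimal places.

-3.83

R1 (z=12.0): fair=0.49, unstable=0.59; AND[min(a, b)] → w = 0.49
R2 (z=13.0): high=0.88, good=0.16, ¬unstable=1−0.59=0.41; AND[min(a, b)] → w = 0.16
R3 (z=3.0): high=0.88, steady=0.81, ¬fair=1−0.49=0.51; AND[min(a, b)] → w = 0.51
R4 (z=-19.0): high=0.88, steady=0.81; AND[min(a, b)] → w = 0.81
R5 (z=-9.0): unstable=0.59, ¬low=1−0.68=0.32; AND[min(a, b)] → w = 0.32
Weighted average = (0.49·12.0 + 0.16·13.0 + 0.51·3.0 + 0.81·-19.0 + 0.32·-9.0) / (0.49 + 0.16 + 0.51 + 0.81 + 0.32)
  = -8.7800 / 2.2900 = -3.83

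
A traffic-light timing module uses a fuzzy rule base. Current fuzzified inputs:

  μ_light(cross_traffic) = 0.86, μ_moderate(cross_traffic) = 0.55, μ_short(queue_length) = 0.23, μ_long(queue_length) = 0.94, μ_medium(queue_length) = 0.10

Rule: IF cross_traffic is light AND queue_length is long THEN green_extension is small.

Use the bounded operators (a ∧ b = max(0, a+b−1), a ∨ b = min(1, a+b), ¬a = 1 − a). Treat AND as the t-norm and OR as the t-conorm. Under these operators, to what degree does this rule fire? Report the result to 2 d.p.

0.80

firing strength: light=0.86, long=0.94; AND[max(0, a+b−1)] → w = 0.80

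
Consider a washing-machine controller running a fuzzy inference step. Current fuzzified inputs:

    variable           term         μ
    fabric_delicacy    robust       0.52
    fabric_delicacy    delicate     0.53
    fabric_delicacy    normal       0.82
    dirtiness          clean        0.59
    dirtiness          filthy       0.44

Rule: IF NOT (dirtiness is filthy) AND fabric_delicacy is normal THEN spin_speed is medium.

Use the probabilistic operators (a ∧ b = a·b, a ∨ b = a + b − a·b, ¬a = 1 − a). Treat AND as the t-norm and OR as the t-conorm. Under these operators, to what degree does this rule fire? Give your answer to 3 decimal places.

0.459

firing strength: ¬filthy=1−0.44=0.56, normal=0.82; AND[a·b] → w = 0.4592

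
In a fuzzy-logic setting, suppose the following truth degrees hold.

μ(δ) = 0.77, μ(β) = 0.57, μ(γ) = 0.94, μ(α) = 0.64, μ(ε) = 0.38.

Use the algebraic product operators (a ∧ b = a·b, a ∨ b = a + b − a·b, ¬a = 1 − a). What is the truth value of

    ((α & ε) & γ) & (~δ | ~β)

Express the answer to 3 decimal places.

α & ε = a·b on (0.6400, 0.3800) = 0.2432
(α & ε) & γ = a·b on (0.2432, 0.9400) = 0.2286
~δ = 1 − 0.7700 = 0.2300
~β = 1 − 0.5700 = 0.4300
~δ | ~β = a + b − a·b on (0.2300, 0.4300) = 0.5611
((α & ε) & γ) & (~δ | ~β) = a·b on (0.2286, 0.5611) = 0.1283

0.128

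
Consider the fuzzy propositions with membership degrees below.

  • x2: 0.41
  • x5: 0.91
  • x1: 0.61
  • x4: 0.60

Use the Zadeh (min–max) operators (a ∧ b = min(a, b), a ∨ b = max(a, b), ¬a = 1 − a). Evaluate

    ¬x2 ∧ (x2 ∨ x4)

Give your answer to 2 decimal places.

¬x2 = 1 − 0.41 = 0.59
x2 ∨ x4 = max(a, b) on (0.41, 0.60) = 0.60
¬x2 ∧ (x2 ∨ x4) = min(a, b) on (0.59, 0.60) = 0.59

0.59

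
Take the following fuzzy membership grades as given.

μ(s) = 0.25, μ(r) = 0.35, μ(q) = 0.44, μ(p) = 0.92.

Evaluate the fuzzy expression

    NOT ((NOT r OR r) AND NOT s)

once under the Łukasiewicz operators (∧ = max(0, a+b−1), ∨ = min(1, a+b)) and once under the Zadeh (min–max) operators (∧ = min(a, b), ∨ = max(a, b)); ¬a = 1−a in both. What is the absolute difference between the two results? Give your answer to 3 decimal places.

Under Łukasiewicz:
  NOT r = 1 − 0.35 = 0.65
  NOT r OR r = min(1, a+b) on (0.65, 0.35) = 1.00
  NOT s = 1 − 0.25 = 0.75
  (NOT r OR r) AND NOT s = max(0, a+b−1) on (1.00, 0.75) = 0.75
  NOT ((NOT r OR r) AND NOT s) = 1 − 0.75 = 0.25
  → value = 0.2500
Under Zadeh (min–max):
  NOT r = 1 − 0.35 = 0.65
  NOT r OR r = max(a, b) on (0.65, 0.35) = 0.65
  NOT s = 1 − 0.25 = 0.75
  (NOT r OR r) AND NOT s = min(a, b) on (0.65, 0.75) = 0.65
  NOT ((NOT r OR r) AND NOT s) = 1 − 0.65 = 0.35
  → value = 0.3500
|0.2500 − 0.3500| = 0.100

0.100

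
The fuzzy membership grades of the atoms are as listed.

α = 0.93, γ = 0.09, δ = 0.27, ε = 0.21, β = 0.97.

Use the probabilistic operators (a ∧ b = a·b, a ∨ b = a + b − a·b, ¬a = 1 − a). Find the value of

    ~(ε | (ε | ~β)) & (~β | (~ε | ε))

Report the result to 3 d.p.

0.508

~β = 1 − 0.9700 = 0.0300
ε | ~β = a + b − a·b on (0.2100, 0.0300) = 0.2337
ε | (ε | ~β) = a + b − a·b on (0.2100, 0.2337) = 0.3946
~(ε | (ε | ~β)) = 1 − 0.3946 = 0.6054
~β = 1 − 0.9700 = 0.0300
~ε = 1 − 0.2100 = 0.7900
~ε | ε = a + b − a·b on (0.7900, 0.2100) = 0.8341
~β | (~ε | ε) = a + b − a·b on (0.0300, 0.8341) = 0.8391
~(ε | (ε | ~β)) & (~β | (~ε | ε)) = a·b on (0.6054, 0.8391) = 0.5080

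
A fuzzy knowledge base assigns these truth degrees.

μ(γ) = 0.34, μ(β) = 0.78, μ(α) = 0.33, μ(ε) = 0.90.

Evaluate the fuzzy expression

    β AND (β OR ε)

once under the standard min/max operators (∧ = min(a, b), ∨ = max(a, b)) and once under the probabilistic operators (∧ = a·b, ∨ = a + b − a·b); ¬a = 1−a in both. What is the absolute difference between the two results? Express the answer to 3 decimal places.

Under standard min/max:
  β OR ε = max(a, b) on (0.78, 0.90) = 0.90
  β AND (β OR ε) = min(a, b) on (0.78, 0.90) = 0.78
  → value = 0.7800
Under probabilistic:
  β OR ε = a + b − a·b on (0.7800, 0.9000) = 0.9780
  β AND (β OR ε) = a·b on (0.7800, 0.9780) = 0.7628
  → value = 0.7628
|0.7800 − 0.7628| = 0.017

0.017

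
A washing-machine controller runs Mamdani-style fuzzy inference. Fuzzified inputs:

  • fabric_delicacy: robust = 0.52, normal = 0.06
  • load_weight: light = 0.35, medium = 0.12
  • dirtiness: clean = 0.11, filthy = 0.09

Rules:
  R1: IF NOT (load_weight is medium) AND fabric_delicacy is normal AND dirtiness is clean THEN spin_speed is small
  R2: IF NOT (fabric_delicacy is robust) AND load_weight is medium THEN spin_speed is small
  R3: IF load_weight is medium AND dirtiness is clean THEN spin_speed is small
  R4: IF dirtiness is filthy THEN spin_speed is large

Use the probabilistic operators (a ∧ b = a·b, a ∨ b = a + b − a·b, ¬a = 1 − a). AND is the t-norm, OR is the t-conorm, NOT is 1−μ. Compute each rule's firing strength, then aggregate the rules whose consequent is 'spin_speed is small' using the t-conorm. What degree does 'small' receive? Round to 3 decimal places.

R1: ¬medium=1−0.12=0.88, normal=0.06, clean=0.11; AND[a·b] → w = 0.0058
R2: ¬robust=1−0.52=0.48, medium=0.12; AND[a·b] → w = 0.0576
R3: medium=0.12, clean=0.11; AND[a·b] → w = 0.0132
R4: filthy=0.09 → w = 0.0900
Rules with consequent 'small': {R1, R2, R3} → strengths 0.0058, 0.0576, 0.0132
Aggregate via t-conorm [a + b − a·b]: 0.0754

0.075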